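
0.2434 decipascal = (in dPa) 0.2434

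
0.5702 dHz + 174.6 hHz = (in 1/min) 1.048e+06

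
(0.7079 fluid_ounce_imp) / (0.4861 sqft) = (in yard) 0.0004871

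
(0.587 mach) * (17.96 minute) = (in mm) 2.154e+08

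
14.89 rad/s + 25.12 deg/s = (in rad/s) 15.33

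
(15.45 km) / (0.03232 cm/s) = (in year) 1.516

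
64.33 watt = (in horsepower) 0.08627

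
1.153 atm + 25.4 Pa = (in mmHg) 876.5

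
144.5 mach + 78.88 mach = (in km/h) 2.738e+05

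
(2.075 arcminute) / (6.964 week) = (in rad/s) 1.433e-10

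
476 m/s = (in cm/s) 4.76e+04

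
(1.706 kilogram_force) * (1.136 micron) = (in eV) 1.186e+14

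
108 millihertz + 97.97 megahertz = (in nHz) 9.797e+16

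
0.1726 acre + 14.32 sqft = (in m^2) 699.8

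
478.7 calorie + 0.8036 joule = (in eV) 1.251e+22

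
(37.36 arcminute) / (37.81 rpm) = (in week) 4.538e-09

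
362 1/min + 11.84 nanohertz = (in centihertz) 603.3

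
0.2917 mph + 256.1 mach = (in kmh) 3.139e+05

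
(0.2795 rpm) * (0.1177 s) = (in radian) 0.003445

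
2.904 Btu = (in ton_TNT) 7.323e-07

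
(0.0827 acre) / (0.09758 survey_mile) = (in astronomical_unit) 1.425e-11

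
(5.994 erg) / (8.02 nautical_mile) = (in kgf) 4.115e-12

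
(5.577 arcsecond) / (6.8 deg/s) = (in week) 3.767e-10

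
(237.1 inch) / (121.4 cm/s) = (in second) 4.961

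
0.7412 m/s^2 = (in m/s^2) 0.7412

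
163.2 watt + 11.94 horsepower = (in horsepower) 12.16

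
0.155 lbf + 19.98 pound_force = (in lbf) 20.13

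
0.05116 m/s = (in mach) 0.0001502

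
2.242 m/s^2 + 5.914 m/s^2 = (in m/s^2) 8.156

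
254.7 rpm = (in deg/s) 1528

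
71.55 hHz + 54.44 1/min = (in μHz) 7.156e+09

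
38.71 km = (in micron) 3.871e+10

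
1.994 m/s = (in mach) 0.005856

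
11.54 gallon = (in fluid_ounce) 1477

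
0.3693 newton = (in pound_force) 0.08302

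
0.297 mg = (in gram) 0.000297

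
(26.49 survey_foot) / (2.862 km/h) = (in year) 3.221e-07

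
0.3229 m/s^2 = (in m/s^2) 0.3229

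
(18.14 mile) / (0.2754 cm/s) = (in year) 0.3361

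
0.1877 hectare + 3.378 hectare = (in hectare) 3.566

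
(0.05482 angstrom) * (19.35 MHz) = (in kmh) 0.0003819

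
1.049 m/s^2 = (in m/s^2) 1.049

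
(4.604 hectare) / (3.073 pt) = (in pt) 1.204e+11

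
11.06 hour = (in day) 0.4608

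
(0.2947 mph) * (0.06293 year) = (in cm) 2.615e+07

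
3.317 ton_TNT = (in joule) 1.388e+10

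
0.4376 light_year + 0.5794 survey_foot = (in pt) 1.174e+19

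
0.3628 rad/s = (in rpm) 3.464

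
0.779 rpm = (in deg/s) 4.674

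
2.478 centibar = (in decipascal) 2.478e+04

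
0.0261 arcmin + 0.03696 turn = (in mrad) 232.2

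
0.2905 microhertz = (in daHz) 2.905e-08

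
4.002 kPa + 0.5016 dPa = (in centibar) 4.002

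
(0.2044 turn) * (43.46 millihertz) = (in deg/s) 3.198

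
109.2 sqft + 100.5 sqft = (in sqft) 209.7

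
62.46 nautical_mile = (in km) 115.7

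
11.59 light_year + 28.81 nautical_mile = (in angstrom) 1.096e+27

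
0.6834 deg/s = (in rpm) 0.1139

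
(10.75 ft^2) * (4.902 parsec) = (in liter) 1.511e+20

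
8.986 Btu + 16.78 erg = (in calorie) 2266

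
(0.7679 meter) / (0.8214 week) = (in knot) 3.005e-06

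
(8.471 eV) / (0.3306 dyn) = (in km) 4.105e-16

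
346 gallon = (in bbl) 8.238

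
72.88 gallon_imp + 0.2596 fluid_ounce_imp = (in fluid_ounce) 1.12e+04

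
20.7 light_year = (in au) 1.309e+06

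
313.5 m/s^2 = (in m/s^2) 313.5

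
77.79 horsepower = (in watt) 5.801e+04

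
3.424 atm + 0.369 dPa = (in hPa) 3469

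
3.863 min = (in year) 7.35e-06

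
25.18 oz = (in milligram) 7.138e+05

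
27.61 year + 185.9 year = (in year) 213.5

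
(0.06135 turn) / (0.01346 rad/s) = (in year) 9.081e-07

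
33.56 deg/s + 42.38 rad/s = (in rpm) 410.3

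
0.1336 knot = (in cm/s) 6.873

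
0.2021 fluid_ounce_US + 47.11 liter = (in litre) 47.12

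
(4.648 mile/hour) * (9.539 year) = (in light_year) 6.607e-08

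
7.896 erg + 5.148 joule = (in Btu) 0.004879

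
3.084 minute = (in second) 185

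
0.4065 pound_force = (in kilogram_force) 0.1844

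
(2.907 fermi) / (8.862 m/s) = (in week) 5.424e-22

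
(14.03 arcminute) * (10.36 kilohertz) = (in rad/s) 42.28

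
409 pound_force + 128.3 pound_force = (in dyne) 2.39e+08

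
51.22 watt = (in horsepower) 0.06869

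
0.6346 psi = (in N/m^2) 4375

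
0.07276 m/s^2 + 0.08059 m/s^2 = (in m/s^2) 0.1533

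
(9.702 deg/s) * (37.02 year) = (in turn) 3.146e+07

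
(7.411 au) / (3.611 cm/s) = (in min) 5.117e+11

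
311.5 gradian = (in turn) 0.7788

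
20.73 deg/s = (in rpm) 3.455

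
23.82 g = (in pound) 0.05251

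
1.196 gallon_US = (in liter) 4.527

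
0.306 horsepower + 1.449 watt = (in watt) 229.6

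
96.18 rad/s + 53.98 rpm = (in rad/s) 101.8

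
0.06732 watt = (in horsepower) 9.028e-05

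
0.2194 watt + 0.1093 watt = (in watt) 0.3287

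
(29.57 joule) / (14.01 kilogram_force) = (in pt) 610.1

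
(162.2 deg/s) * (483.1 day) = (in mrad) 1.182e+11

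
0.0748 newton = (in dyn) 7480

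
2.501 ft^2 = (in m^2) 0.2324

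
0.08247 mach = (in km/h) 101.1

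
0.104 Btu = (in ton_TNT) 2.623e-08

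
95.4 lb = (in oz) 1526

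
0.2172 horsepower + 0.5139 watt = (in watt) 162.5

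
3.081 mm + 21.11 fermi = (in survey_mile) 1.914e-06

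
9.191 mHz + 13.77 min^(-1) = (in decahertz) 0.02387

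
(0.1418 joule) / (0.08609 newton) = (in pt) 4669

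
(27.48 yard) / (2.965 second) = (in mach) 0.02489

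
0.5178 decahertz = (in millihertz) 5178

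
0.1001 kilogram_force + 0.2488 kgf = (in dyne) 3.422e+05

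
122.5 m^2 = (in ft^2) 1319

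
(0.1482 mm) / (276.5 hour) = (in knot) 2.894e-10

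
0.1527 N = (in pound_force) 0.03433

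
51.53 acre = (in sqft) 2.245e+06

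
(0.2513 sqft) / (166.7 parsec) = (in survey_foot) 1.489e-20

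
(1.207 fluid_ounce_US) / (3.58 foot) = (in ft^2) 0.0003521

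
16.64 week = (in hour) 2796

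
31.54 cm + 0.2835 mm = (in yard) 0.3452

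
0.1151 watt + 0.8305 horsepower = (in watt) 619.4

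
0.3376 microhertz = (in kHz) 3.376e-10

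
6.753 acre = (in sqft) 2.942e+05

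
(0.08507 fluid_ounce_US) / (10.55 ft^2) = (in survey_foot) 8.421e-06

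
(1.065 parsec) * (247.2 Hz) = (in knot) 1.579e+19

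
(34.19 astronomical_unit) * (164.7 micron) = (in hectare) 8.424e+04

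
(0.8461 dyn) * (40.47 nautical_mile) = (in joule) 0.6342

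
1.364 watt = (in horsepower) 0.001829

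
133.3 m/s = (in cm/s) 1.333e+04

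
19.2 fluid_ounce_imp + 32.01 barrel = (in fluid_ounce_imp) 1.791e+05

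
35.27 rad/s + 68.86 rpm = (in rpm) 405.7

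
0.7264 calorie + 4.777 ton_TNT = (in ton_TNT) 4.777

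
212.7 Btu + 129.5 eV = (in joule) 2.244e+05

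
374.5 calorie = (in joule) 1567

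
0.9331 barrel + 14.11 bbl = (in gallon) 631.8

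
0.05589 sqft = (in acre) 1.283e-06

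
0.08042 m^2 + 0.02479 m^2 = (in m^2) 0.1052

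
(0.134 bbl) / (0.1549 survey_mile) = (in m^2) 8.546e-05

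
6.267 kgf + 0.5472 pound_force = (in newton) 63.89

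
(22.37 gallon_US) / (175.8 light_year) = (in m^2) 5.091e-20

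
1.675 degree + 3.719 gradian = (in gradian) 5.58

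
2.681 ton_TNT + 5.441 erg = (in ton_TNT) 2.681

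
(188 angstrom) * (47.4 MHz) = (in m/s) 0.8911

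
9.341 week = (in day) 65.39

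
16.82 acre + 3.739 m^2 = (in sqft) 7.327e+05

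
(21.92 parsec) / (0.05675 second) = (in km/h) 4.291e+19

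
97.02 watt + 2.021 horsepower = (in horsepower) 2.151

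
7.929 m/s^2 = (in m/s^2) 7.929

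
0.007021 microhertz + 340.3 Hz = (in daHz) 34.03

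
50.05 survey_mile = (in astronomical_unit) 5.384e-07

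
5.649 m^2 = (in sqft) 60.81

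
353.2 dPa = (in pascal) 35.32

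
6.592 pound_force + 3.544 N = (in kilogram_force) 3.351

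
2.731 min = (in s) 163.9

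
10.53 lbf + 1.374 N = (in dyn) 4.821e+06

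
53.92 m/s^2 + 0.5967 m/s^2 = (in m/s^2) 54.52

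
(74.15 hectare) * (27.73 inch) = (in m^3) 5.223e+05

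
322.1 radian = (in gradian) 2.051e+04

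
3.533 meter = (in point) 1.001e+04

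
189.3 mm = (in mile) 0.0001176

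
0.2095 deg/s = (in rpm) 0.03492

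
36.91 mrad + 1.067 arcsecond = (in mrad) 36.92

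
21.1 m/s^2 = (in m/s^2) 21.1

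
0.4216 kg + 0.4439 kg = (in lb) 1.908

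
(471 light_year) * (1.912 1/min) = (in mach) 4.17e+14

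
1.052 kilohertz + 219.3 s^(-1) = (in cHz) 1.271e+05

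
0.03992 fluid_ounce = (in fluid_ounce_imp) 0.04155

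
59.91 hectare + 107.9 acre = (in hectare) 103.6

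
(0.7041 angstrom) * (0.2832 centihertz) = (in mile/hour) 4.46e-13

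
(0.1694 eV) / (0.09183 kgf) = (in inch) 1.187e-18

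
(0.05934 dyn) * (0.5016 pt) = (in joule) 1.05e-10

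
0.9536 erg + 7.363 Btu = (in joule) 7768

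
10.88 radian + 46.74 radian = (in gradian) 3668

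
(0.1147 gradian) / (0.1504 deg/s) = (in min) 0.01144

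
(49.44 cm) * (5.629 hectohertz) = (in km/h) 1002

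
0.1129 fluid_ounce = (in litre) 0.003339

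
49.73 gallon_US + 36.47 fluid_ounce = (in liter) 189.3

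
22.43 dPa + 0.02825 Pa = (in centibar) 0.002271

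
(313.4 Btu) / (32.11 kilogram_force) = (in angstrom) 1.05e+13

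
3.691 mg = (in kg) 3.691e-06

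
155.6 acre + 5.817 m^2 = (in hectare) 62.97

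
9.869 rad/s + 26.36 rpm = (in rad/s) 12.63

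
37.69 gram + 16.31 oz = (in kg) 0.5001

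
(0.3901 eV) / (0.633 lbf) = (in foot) 7.283e-20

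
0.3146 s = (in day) 3.641e-06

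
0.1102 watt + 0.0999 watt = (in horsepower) 0.0002817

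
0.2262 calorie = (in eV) 5.907e+18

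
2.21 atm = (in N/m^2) 2.239e+05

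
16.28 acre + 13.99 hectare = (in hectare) 20.58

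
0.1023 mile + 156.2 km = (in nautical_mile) 84.43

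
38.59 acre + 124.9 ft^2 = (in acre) 38.59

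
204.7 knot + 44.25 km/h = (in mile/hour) 263.1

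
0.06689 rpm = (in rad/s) 0.007005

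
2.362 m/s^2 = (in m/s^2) 2.362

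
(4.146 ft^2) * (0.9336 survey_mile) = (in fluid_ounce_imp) 2.037e+07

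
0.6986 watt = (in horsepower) 0.0009368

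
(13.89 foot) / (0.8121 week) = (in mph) 1.928e-05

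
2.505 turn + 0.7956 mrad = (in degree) 901.8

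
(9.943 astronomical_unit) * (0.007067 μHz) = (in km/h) 3.784e+04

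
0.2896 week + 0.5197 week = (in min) 8158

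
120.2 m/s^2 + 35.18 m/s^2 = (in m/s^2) 155.4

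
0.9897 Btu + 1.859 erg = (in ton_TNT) 2.496e-07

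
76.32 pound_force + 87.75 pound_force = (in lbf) 164.1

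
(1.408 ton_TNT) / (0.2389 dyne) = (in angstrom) 2.466e+25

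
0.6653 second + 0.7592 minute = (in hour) 0.01284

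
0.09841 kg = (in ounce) 3.471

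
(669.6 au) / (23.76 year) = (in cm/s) 1.337e+07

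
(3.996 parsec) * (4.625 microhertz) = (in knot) 1.109e+12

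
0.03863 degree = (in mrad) 0.6742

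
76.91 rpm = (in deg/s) 461.5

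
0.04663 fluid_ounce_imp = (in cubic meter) 1.325e-06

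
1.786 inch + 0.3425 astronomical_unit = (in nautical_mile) 2.767e+07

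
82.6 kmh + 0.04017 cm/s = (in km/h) 82.6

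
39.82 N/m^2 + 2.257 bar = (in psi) 32.74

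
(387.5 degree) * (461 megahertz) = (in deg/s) 1.786e+11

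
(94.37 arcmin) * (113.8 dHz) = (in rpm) 2.983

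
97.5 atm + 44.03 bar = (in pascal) 1.428e+07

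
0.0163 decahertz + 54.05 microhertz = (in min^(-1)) 9.783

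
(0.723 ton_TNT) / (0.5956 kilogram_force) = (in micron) 5.179e+14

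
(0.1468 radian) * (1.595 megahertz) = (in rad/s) 2.341e+05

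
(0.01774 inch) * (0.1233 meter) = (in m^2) 5.556e-05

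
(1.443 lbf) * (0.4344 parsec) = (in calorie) 2.056e+16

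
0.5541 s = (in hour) 0.0001539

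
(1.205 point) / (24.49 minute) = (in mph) 6.471e-07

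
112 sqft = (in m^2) 10.41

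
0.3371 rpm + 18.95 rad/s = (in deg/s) 1088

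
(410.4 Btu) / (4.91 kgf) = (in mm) 8.993e+06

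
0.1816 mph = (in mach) 0.0002384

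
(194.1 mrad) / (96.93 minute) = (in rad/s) 3.337e-05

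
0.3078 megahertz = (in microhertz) 3.078e+11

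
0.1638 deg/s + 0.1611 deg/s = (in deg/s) 0.3249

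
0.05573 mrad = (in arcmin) 0.1916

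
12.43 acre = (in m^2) 5.03e+04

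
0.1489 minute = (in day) 0.0001034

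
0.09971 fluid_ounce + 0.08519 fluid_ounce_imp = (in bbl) 3.377e-05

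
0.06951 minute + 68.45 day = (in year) 0.1875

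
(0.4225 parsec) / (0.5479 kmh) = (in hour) 2.379e+13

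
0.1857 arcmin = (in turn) 8.597e-06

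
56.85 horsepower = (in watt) 4.239e+04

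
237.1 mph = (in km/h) 381.6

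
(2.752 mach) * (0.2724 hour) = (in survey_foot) 3.015e+06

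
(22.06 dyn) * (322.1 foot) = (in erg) 2.166e+05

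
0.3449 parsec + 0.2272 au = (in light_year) 1.125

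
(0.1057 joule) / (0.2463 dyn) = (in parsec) 1.391e-12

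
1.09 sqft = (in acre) 2.502e-05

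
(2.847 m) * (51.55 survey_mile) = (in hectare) 23.62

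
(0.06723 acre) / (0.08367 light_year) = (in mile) 2.136e-16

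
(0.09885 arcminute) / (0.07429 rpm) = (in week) 6.111e-09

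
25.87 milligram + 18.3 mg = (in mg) 44.17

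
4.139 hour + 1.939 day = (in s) 1.824e+05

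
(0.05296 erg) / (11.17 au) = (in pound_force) 7.125e-22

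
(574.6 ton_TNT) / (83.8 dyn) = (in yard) 3.137e+15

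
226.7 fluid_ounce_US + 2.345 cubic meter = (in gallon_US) 621.3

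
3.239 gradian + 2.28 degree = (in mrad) 90.67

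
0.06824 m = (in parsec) 2.212e-18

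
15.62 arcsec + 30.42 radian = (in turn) 4.842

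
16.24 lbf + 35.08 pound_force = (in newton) 228.3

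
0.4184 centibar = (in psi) 0.06068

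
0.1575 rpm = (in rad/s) 0.01649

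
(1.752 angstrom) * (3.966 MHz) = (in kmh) 0.002501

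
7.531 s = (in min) 0.1255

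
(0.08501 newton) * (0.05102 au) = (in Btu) 6.15e+05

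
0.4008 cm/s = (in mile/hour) 0.008966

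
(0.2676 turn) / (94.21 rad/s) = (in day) 2.066e-07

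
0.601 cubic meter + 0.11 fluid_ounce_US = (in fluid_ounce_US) 2.032e+04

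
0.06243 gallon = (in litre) 0.2363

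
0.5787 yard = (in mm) 529.2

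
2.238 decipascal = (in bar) 2.238e-06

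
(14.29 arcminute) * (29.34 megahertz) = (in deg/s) 6.988e+06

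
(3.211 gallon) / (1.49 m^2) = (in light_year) 8.623e-19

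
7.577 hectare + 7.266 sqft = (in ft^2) 8.156e+05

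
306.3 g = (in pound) 0.6753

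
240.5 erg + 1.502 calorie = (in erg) 6.284e+07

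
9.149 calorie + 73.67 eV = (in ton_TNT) 9.149e-09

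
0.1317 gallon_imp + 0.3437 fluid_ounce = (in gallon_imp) 0.1339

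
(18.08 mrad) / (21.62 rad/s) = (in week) 1.383e-09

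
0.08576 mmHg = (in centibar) 0.01143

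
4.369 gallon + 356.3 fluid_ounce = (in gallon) 7.153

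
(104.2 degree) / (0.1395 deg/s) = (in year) 2.369e-05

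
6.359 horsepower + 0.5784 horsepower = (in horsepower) 6.937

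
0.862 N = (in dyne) 8.62e+04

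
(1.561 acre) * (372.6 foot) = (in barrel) 4.512e+06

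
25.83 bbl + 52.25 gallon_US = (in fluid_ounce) 1.456e+05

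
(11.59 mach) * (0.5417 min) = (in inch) 5.05e+06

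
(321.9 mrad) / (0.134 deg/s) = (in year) 4.364e-06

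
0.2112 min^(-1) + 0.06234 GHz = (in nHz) 6.234e+16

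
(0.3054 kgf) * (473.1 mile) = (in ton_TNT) 0.000545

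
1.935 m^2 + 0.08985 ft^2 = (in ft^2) 20.92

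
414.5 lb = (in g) 1.88e+05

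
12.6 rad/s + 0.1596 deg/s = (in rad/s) 12.6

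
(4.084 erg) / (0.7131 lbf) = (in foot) 4.224e-07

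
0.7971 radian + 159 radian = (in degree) 9156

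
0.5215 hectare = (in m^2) 5215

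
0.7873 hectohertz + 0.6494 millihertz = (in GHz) 7.873e-08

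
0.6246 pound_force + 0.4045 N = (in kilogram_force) 0.3246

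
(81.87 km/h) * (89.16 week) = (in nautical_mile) 6.622e+05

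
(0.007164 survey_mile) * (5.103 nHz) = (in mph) 1.316e-07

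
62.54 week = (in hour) 1.051e+04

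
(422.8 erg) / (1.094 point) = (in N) 0.1096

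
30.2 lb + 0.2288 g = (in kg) 13.7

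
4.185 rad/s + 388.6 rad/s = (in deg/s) 2.25e+04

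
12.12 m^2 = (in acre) 0.002995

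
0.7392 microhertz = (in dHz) 7.392e-06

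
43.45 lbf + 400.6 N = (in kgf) 60.56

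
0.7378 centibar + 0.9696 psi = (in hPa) 74.23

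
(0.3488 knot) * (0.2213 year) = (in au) 8.371e-06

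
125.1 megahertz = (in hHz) 1.251e+06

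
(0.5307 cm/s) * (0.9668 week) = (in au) 2.074e-08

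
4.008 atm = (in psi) 58.9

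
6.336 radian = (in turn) 1.008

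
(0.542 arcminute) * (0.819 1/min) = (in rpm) 2.055e-05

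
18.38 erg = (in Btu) 1.742e-09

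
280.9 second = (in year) 8.907e-06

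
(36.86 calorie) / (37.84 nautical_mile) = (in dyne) 220.1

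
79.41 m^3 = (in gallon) 2.098e+04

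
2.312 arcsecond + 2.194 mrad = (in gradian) 0.1404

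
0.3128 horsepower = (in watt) 233.3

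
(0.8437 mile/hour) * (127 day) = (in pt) 1.173e+10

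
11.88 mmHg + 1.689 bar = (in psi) 24.73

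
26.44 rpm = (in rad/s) 2.769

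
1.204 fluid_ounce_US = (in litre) 0.03561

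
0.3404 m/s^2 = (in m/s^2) 0.3404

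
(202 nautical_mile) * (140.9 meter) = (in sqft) 5.674e+08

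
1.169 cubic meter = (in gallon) 308.8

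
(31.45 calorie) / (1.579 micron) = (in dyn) 8.334e+12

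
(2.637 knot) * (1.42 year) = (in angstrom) 6.075e+17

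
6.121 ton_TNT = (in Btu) 2.427e+07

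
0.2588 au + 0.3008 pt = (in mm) 3.872e+13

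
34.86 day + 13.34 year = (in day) 4904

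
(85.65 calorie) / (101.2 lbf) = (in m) 0.7961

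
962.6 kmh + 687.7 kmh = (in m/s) 458.4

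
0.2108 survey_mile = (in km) 0.3393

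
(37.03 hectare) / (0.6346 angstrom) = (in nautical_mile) 3.151e+12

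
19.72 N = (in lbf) 4.433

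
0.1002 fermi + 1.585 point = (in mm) 0.5592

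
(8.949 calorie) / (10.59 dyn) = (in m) 3.536e+05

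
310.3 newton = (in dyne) 3.103e+07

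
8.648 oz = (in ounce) 8.648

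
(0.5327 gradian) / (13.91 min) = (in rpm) 9.574e-05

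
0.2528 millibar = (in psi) 0.003667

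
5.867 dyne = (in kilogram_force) 5.983e-06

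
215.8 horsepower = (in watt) 1.609e+05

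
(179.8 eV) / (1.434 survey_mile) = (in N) 1.248e-20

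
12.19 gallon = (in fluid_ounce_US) 1560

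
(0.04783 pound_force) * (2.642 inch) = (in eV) 8.911e+16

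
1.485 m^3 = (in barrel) 9.34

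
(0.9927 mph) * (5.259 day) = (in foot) 6.616e+05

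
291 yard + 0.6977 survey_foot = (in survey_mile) 0.1655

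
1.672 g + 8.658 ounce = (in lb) 0.5448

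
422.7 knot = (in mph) 486.4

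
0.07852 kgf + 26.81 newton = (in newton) 27.58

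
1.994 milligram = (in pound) 4.396e-06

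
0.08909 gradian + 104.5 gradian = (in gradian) 104.6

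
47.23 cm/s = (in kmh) 1.7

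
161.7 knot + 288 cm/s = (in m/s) 86.07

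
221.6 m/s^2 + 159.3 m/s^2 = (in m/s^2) 380.9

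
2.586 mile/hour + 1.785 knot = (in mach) 0.006092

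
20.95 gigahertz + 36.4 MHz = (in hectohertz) 2.099e+08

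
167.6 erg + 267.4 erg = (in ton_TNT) 1.04e-14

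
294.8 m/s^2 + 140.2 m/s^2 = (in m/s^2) 435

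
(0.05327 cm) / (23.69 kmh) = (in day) 9.369e-10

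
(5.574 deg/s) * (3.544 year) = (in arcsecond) 2.243e+12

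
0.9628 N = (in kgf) 0.09818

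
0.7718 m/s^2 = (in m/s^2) 0.7718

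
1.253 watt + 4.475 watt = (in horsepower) 0.007681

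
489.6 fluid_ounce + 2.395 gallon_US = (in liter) 23.55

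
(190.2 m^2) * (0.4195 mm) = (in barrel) 0.5019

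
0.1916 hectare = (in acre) 0.4735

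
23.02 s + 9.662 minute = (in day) 0.006976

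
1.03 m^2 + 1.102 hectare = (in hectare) 1.102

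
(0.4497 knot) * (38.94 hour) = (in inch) 1.277e+06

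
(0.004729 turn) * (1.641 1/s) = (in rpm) 0.4656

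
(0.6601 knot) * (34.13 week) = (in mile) 4356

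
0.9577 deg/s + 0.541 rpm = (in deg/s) 4.204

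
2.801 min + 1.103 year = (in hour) 9662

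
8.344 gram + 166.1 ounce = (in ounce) 166.4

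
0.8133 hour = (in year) 9.284e-05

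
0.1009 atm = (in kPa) 10.22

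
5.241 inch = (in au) 8.899e-13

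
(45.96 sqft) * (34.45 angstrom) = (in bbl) 9.252e-08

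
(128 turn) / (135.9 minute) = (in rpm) 0.9419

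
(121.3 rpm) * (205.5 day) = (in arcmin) 7.753e+11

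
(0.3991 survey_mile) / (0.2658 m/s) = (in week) 0.003995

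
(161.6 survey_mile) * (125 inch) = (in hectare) 82.57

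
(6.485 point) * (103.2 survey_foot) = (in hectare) 7.196e-06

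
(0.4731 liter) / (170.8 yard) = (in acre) 7.485e-10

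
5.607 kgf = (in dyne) 5.499e+06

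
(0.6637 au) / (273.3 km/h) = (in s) 1.308e+09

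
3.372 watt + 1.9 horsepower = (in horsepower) 1.905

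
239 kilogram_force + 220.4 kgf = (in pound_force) 1013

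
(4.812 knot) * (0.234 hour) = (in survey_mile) 1.296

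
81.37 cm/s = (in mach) 0.00239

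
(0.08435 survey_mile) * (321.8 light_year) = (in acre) 1.021e+17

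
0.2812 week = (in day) 1.968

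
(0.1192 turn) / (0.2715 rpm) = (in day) 0.0003049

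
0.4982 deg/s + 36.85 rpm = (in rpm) 36.93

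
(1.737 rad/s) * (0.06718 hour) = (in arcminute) 1.444e+06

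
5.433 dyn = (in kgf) 5.54e-06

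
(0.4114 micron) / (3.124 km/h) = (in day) 5.487e-12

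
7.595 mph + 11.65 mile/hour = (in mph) 19.25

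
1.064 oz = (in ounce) 1.064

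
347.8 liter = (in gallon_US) 91.88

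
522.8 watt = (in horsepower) 0.7011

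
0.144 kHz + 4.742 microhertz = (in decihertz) 1440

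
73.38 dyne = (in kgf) 7.483e-05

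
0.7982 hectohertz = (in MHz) 7.982e-05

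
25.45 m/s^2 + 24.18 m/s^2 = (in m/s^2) 49.63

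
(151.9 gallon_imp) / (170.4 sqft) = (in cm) 4.362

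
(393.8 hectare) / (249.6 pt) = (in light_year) 4.727e-09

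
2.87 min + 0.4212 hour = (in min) 28.14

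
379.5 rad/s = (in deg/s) 2.174e+04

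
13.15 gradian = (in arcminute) 710.1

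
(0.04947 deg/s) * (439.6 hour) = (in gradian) 8.699e+04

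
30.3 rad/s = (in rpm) 289.3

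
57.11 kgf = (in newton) 560.1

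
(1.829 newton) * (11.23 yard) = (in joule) 18.78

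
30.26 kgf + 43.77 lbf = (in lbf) 110.5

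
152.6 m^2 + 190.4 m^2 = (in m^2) 343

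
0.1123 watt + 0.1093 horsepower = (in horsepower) 0.1095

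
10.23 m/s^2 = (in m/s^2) 10.23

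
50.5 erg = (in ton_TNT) 1.207e-15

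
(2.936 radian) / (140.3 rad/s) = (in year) 6.636e-10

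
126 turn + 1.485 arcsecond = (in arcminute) 2.722e+06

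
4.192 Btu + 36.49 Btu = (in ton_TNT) 1.026e-05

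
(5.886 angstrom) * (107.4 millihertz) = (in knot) 1.229e-10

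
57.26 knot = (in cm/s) 2946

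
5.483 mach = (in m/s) 1867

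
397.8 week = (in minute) 4.01e+06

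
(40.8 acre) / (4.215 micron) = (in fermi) 3.917e+25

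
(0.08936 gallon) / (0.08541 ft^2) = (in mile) 2.649e-05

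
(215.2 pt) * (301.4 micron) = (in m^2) 2.288e-05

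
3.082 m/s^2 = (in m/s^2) 3.082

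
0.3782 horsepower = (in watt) 282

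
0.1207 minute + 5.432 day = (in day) 5.432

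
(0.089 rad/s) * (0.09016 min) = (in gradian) 30.65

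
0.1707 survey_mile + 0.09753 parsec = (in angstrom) 3.009e+25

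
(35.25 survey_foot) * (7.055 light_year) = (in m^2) 7.171e+17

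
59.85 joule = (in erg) 5.985e+08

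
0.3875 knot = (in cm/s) 19.93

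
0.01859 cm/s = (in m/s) 0.0001859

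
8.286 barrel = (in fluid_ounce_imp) 4.636e+04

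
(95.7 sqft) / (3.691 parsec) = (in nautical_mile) 4.215e-20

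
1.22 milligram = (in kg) 1.22e-06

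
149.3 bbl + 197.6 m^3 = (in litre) 2.213e+05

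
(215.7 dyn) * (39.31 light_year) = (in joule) 8.022e+14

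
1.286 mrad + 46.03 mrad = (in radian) 0.04732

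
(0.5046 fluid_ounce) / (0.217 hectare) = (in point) 1.949e-05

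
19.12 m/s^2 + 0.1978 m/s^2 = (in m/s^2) 19.32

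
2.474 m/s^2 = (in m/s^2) 2.474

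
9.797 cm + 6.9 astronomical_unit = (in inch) 4.064e+13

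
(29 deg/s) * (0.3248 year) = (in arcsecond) 1.069e+12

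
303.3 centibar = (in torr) 2275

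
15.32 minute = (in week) 0.00152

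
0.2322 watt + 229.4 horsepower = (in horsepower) 229.4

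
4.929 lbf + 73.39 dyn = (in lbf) 4.929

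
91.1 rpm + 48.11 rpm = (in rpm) 139.2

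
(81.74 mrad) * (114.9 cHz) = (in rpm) 0.8969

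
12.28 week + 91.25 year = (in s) 2.885e+09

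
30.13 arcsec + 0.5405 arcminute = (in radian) 0.0003033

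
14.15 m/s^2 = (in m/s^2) 14.15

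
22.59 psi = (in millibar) 1558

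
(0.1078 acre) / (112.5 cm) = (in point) 1.099e+06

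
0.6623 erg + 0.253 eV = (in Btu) 6.277e-11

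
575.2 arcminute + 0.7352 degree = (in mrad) 180.2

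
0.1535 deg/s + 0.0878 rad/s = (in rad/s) 0.09048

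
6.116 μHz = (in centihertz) 0.0006116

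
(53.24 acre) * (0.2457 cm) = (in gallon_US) 1.398e+05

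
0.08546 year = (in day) 31.19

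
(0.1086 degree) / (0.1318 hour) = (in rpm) 3.815e-05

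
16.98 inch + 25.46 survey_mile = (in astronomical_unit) 2.739e-07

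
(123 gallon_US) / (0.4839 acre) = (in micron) 237.8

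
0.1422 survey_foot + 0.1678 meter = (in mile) 0.0001312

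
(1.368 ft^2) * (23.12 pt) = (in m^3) 0.001037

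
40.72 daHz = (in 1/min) 2.443e+04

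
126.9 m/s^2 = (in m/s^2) 126.9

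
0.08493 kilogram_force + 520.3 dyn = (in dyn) 8.381e+04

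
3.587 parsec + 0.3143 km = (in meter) 1.107e+17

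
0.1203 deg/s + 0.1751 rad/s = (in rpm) 1.692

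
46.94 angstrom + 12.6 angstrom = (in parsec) 1.93e-25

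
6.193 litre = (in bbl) 0.03895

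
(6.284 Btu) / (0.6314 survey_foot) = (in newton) 3.445e+04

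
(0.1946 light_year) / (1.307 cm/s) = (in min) 2.348e+15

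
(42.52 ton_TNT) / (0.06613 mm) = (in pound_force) 6.048e+14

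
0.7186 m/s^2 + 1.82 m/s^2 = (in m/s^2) 2.539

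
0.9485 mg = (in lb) 2.091e-06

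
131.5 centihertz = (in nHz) 1.315e+09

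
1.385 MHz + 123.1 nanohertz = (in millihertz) 1.385e+09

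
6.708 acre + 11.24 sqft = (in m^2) 2.715e+04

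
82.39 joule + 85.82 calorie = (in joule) 441.5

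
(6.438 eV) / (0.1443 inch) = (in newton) 2.814e-16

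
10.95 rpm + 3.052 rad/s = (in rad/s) 4.199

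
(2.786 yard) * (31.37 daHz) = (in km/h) 2877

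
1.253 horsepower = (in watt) 934.4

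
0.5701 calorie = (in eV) 1.489e+19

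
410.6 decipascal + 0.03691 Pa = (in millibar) 0.411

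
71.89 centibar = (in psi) 10.43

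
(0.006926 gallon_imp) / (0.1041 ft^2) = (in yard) 0.00356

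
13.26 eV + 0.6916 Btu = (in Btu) 0.6916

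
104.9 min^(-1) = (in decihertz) 17.48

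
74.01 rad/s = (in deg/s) 4240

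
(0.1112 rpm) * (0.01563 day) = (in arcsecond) 3.244e+06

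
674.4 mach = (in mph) 5.137e+05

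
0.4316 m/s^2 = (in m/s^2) 0.4316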